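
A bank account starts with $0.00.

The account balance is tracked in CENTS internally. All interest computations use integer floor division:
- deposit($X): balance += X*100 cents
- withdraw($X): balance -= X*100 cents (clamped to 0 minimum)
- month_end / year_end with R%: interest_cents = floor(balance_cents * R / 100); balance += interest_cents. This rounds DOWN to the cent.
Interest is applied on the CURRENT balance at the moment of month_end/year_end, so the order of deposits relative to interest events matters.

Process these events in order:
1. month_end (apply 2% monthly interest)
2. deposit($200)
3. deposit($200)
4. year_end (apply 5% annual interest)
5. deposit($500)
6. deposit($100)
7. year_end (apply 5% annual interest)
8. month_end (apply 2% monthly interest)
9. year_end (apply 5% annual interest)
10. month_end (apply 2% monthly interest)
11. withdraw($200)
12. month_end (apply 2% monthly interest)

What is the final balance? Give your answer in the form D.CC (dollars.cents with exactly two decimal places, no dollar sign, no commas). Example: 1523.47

After 1 (month_end (apply 2% monthly interest)): balance=$0.00 total_interest=$0.00
After 2 (deposit($200)): balance=$200.00 total_interest=$0.00
After 3 (deposit($200)): balance=$400.00 total_interest=$0.00
After 4 (year_end (apply 5% annual interest)): balance=$420.00 total_interest=$20.00
After 5 (deposit($500)): balance=$920.00 total_interest=$20.00
After 6 (deposit($100)): balance=$1020.00 total_interest=$20.00
After 7 (year_end (apply 5% annual interest)): balance=$1071.00 total_interest=$71.00
After 8 (month_end (apply 2% monthly interest)): balance=$1092.42 total_interest=$92.42
After 9 (year_end (apply 5% annual interest)): balance=$1147.04 total_interest=$147.04
After 10 (month_end (apply 2% monthly interest)): balance=$1169.98 total_interest=$169.98
After 11 (withdraw($200)): balance=$969.98 total_interest=$169.98
After 12 (month_end (apply 2% monthly interest)): balance=$989.37 total_interest=$189.37

Answer: 989.37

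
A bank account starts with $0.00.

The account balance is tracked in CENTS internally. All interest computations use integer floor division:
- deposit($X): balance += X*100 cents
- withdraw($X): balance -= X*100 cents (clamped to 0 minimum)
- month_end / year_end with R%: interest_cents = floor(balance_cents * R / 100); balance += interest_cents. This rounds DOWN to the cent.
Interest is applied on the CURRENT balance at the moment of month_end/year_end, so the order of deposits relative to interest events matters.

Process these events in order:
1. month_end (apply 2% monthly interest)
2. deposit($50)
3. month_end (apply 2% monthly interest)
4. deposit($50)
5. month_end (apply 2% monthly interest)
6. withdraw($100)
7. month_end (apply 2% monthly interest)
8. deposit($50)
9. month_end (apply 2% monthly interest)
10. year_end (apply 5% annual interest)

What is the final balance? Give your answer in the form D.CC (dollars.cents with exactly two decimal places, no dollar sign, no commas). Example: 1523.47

Answer: 56.84

Derivation:
After 1 (month_end (apply 2% monthly interest)): balance=$0.00 total_interest=$0.00
After 2 (deposit($50)): balance=$50.00 total_interest=$0.00
After 3 (month_end (apply 2% monthly interest)): balance=$51.00 total_interest=$1.00
After 4 (deposit($50)): balance=$101.00 total_interest=$1.00
After 5 (month_end (apply 2% monthly interest)): balance=$103.02 total_interest=$3.02
After 6 (withdraw($100)): balance=$3.02 total_interest=$3.02
After 7 (month_end (apply 2% monthly interest)): balance=$3.08 total_interest=$3.08
After 8 (deposit($50)): balance=$53.08 total_interest=$3.08
After 9 (month_end (apply 2% monthly interest)): balance=$54.14 total_interest=$4.14
After 10 (year_end (apply 5% annual interest)): balance=$56.84 total_interest=$6.84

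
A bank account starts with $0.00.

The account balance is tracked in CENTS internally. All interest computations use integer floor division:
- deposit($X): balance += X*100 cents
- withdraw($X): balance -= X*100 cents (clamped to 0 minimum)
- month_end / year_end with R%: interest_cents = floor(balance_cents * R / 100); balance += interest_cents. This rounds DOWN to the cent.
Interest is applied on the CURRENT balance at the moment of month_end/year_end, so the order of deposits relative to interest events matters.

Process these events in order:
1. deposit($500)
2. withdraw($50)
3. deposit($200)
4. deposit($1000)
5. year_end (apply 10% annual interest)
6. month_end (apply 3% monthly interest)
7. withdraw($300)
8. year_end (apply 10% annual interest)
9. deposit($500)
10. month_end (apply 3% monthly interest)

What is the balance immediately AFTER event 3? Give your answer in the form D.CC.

After 1 (deposit($500)): balance=$500.00 total_interest=$0.00
After 2 (withdraw($50)): balance=$450.00 total_interest=$0.00
After 3 (deposit($200)): balance=$650.00 total_interest=$0.00

Answer: 650.00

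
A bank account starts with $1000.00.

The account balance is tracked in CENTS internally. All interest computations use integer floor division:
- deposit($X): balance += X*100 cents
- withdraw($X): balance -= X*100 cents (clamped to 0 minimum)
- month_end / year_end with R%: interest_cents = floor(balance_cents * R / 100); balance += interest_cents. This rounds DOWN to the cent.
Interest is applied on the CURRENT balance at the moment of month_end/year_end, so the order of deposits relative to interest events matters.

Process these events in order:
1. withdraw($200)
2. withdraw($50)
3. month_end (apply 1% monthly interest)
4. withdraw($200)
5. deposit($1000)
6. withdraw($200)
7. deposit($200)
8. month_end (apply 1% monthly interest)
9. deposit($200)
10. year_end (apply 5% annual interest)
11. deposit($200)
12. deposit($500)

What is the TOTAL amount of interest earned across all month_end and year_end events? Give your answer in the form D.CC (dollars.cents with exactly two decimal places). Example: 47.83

Answer: 111.72

Derivation:
After 1 (withdraw($200)): balance=$800.00 total_interest=$0.00
After 2 (withdraw($50)): balance=$750.00 total_interest=$0.00
After 3 (month_end (apply 1% monthly interest)): balance=$757.50 total_interest=$7.50
After 4 (withdraw($200)): balance=$557.50 total_interest=$7.50
After 5 (deposit($1000)): balance=$1557.50 total_interest=$7.50
After 6 (withdraw($200)): balance=$1357.50 total_interest=$7.50
After 7 (deposit($200)): balance=$1557.50 total_interest=$7.50
After 8 (month_end (apply 1% monthly interest)): balance=$1573.07 total_interest=$23.07
After 9 (deposit($200)): balance=$1773.07 total_interest=$23.07
After 10 (year_end (apply 5% annual interest)): balance=$1861.72 total_interest=$111.72
After 11 (deposit($200)): balance=$2061.72 total_interest=$111.72
After 12 (deposit($500)): balance=$2561.72 total_interest=$111.72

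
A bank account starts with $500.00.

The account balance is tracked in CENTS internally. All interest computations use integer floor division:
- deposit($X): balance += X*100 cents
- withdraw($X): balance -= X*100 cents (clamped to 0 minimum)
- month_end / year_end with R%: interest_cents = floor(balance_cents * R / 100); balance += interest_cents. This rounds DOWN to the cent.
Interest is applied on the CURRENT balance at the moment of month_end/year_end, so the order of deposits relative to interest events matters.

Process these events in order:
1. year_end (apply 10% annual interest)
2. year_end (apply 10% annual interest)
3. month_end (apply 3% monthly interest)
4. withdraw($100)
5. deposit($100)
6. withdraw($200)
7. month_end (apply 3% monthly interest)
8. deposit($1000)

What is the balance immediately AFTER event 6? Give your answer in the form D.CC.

After 1 (year_end (apply 10% annual interest)): balance=$550.00 total_interest=$50.00
After 2 (year_end (apply 10% annual interest)): balance=$605.00 total_interest=$105.00
After 3 (month_end (apply 3% monthly interest)): balance=$623.15 total_interest=$123.15
After 4 (withdraw($100)): balance=$523.15 total_interest=$123.15
After 5 (deposit($100)): balance=$623.15 total_interest=$123.15
After 6 (withdraw($200)): balance=$423.15 total_interest=$123.15

Answer: 423.15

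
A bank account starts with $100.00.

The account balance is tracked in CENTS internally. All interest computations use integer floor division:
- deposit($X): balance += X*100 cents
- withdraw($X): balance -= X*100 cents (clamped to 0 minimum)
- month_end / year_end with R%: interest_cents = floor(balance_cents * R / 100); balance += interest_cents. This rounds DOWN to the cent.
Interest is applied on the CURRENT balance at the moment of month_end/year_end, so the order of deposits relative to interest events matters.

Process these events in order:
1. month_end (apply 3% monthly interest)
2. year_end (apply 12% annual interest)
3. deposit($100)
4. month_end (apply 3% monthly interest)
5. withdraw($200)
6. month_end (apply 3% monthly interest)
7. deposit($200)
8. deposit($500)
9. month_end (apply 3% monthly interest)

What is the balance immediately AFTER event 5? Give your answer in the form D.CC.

Answer: 21.82

Derivation:
After 1 (month_end (apply 3% monthly interest)): balance=$103.00 total_interest=$3.00
After 2 (year_end (apply 12% annual interest)): balance=$115.36 total_interest=$15.36
After 3 (deposit($100)): balance=$215.36 total_interest=$15.36
After 4 (month_end (apply 3% monthly interest)): balance=$221.82 total_interest=$21.82
After 5 (withdraw($200)): balance=$21.82 total_interest=$21.82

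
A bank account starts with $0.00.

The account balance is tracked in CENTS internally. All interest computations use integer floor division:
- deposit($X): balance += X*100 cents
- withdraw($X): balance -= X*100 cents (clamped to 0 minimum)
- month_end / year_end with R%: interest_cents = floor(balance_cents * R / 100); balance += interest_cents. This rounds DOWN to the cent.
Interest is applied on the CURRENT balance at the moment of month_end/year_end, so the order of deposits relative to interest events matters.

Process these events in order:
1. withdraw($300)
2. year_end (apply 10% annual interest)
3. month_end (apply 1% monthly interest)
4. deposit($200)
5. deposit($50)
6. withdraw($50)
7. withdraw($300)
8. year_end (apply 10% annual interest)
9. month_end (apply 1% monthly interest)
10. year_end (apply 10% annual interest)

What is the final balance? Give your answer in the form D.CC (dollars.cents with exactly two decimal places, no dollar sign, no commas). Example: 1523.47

Answer: 0.00

Derivation:
After 1 (withdraw($300)): balance=$0.00 total_interest=$0.00
After 2 (year_end (apply 10% annual interest)): balance=$0.00 total_interest=$0.00
After 3 (month_end (apply 1% monthly interest)): balance=$0.00 total_interest=$0.00
After 4 (deposit($200)): balance=$200.00 total_interest=$0.00
After 5 (deposit($50)): balance=$250.00 total_interest=$0.00
After 6 (withdraw($50)): balance=$200.00 total_interest=$0.00
After 7 (withdraw($300)): balance=$0.00 total_interest=$0.00
After 8 (year_end (apply 10% annual interest)): balance=$0.00 total_interest=$0.00
After 9 (month_end (apply 1% monthly interest)): balance=$0.00 total_interest=$0.00
After 10 (year_end (apply 10% annual interest)): balance=$0.00 total_interest=$0.00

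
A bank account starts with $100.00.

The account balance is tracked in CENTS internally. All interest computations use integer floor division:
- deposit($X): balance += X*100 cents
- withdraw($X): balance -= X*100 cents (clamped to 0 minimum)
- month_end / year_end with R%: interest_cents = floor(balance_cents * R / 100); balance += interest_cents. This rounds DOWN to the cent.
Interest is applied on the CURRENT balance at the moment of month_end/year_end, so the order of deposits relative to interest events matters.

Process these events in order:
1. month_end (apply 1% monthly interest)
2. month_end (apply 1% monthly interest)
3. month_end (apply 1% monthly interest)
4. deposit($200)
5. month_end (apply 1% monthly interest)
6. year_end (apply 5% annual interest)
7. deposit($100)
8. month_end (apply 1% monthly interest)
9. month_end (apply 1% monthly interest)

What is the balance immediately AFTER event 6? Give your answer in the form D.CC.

Answer: 321.36

Derivation:
After 1 (month_end (apply 1% monthly interest)): balance=$101.00 total_interest=$1.00
After 2 (month_end (apply 1% monthly interest)): balance=$102.01 total_interest=$2.01
After 3 (month_end (apply 1% monthly interest)): balance=$103.03 total_interest=$3.03
After 4 (deposit($200)): balance=$303.03 total_interest=$3.03
After 5 (month_end (apply 1% monthly interest)): balance=$306.06 total_interest=$6.06
After 6 (year_end (apply 5% annual interest)): balance=$321.36 total_interest=$21.36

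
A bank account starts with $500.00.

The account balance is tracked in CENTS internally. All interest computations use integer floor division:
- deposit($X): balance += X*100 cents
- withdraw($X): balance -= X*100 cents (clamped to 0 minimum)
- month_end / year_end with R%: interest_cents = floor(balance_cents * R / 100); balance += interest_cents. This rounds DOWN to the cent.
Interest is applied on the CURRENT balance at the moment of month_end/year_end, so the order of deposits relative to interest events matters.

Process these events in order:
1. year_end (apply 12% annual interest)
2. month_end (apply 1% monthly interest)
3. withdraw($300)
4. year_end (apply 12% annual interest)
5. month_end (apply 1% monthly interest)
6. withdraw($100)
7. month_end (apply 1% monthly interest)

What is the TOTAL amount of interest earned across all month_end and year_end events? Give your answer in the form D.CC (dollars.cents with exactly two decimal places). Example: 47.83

After 1 (year_end (apply 12% annual interest)): balance=$560.00 total_interest=$60.00
After 2 (month_end (apply 1% monthly interest)): balance=$565.60 total_interest=$65.60
After 3 (withdraw($300)): balance=$265.60 total_interest=$65.60
After 4 (year_end (apply 12% annual interest)): balance=$297.47 total_interest=$97.47
After 5 (month_end (apply 1% monthly interest)): balance=$300.44 total_interest=$100.44
After 6 (withdraw($100)): balance=$200.44 total_interest=$100.44
After 7 (month_end (apply 1% monthly interest)): balance=$202.44 total_interest=$102.44

Answer: 102.44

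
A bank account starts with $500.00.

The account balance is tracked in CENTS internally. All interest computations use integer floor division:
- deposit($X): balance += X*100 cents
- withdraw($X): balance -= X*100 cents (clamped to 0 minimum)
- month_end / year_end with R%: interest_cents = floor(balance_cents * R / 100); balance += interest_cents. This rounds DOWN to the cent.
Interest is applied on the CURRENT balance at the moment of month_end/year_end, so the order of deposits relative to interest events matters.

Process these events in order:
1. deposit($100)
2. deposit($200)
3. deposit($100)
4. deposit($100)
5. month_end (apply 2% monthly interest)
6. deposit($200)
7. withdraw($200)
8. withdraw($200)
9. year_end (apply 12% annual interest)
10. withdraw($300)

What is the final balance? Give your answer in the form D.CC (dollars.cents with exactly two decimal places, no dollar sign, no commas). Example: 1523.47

After 1 (deposit($100)): balance=$600.00 total_interest=$0.00
After 2 (deposit($200)): balance=$800.00 total_interest=$0.00
After 3 (deposit($100)): balance=$900.00 total_interest=$0.00
After 4 (deposit($100)): balance=$1000.00 total_interest=$0.00
After 5 (month_end (apply 2% monthly interest)): balance=$1020.00 total_interest=$20.00
After 6 (deposit($200)): balance=$1220.00 total_interest=$20.00
After 7 (withdraw($200)): balance=$1020.00 total_interest=$20.00
After 8 (withdraw($200)): balance=$820.00 total_interest=$20.00
After 9 (year_end (apply 12% annual interest)): balance=$918.40 total_interest=$118.40
After 10 (withdraw($300)): balance=$618.40 total_interest=$118.40

Answer: 618.40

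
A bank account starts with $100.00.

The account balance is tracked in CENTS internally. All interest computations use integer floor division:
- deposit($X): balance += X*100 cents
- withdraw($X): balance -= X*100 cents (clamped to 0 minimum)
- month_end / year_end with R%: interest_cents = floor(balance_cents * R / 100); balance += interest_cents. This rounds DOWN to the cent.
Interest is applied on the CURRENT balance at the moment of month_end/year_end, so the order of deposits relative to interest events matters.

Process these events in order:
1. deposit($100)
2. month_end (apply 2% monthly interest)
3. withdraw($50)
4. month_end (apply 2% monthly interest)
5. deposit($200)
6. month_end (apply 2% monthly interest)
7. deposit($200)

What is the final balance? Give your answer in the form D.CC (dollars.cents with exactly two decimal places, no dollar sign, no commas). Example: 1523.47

After 1 (deposit($100)): balance=$200.00 total_interest=$0.00
After 2 (month_end (apply 2% monthly interest)): balance=$204.00 total_interest=$4.00
After 3 (withdraw($50)): balance=$154.00 total_interest=$4.00
After 4 (month_end (apply 2% monthly interest)): balance=$157.08 total_interest=$7.08
After 5 (deposit($200)): balance=$357.08 total_interest=$7.08
After 6 (month_end (apply 2% monthly interest)): balance=$364.22 total_interest=$14.22
After 7 (deposit($200)): balance=$564.22 total_interest=$14.22

Answer: 564.22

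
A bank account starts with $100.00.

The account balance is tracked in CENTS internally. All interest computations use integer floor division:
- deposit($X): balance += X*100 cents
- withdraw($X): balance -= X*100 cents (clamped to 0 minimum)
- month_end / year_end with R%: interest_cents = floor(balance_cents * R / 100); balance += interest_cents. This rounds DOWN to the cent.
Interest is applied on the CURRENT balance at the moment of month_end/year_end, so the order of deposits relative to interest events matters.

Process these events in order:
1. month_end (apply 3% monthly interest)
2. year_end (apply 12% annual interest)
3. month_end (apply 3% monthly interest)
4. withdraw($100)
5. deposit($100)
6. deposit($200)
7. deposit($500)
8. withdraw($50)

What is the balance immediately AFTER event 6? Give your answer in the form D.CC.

Answer: 318.82

Derivation:
After 1 (month_end (apply 3% monthly interest)): balance=$103.00 total_interest=$3.00
After 2 (year_end (apply 12% annual interest)): balance=$115.36 total_interest=$15.36
After 3 (month_end (apply 3% monthly interest)): balance=$118.82 total_interest=$18.82
After 4 (withdraw($100)): balance=$18.82 total_interest=$18.82
After 5 (deposit($100)): balance=$118.82 total_interest=$18.82
After 6 (deposit($200)): balance=$318.82 total_interest=$18.82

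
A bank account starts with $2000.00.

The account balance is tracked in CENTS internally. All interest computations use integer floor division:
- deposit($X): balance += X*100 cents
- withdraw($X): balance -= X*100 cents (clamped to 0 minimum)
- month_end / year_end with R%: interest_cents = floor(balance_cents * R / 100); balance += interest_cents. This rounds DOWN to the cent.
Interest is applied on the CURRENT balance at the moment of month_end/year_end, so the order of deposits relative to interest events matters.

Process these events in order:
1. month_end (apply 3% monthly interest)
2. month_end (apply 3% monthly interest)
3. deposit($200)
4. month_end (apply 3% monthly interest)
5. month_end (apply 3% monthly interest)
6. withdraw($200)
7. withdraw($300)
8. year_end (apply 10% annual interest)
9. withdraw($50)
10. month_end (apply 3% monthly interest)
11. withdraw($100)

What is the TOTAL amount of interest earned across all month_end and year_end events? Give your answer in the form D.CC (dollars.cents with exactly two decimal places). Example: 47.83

Answer: 522.78

Derivation:
After 1 (month_end (apply 3% monthly interest)): balance=$2060.00 total_interest=$60.00
After 2 (month_end (apply 3% monthly interest)): balance=$2121.80 total_interest=$121.80
After 3 (deposit($200)): balance=$2321.80 total_interest=$121.80
After 4 (month_end (apply 3% monthly interest)): balance=$2391.45 total_interest=$191.45
After 5 (month_end (apply 3% monthly interest)): balance=$2463.19 total_interest=$263.19
After 6 (withdraw($200)): balance=$2263.19 total_interest=$263.19
After 7 (withdraw($300)): balance=$1963.19 total_interest=$263.19
After 8 (year_end (apply 10% annual interest)): balance=$2159.50 total_interest=$459.50
After 9 (withdraw($50)): balance=$2109.50 total_interest=$459.50
After 10 (month_end (apply 3% monthly interest)): balance=$2172.78 total_interest=$522.78
After 11 (withdraw($100)): balance=$2072.78 total_interest=$522.78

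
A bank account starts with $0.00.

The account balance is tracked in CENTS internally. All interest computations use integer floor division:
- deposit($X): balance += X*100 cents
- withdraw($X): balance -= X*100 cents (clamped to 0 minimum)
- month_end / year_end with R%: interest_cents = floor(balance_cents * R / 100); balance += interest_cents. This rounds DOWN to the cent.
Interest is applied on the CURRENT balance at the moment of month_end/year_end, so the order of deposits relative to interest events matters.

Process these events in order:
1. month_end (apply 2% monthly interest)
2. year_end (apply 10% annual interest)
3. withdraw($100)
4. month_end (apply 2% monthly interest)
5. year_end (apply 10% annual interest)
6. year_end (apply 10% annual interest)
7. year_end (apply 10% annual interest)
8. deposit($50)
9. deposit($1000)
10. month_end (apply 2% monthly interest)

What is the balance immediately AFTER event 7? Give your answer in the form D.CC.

Answer: 0.00

Derivation:
After 1 (month_end (apply 2% monthly interest)): balance=$0.00 total_interest=$0.00
After 2 (year_end (apply 10% annual interest)): balance=$0.00 total_interest=$0.00
After 3 (withdraw($100)): balance=$0.00 total_interest=$0.00
After 4 (month_end (apply 2% monthly interest)): balance=$0.00 total_interest=$0.00
After 5 (year_end (apply 10% annual interest)): balance=$0.00 total_interest=$0.00
After 6 (year_end (apply 10% annual interest)): balance=$0.00 total_interest=$0.00
After 7 (year_end (apply 10% annual interest)): balance=$0.00 total_interest=$0.00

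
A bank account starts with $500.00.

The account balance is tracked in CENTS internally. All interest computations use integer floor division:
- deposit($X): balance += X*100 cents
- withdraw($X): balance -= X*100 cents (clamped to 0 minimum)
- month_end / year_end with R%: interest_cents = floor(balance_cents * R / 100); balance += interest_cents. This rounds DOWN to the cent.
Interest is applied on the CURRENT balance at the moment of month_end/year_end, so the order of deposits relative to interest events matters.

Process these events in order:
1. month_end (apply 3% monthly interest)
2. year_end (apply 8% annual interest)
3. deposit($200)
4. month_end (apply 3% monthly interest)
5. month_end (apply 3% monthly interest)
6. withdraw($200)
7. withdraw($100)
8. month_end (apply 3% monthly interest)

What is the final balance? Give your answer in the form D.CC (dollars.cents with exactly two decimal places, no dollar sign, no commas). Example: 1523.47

After 1 (month_end (apply 3% monthly interest)): balance=$515.00 total_interest=$15.00
After 2 (year_end (apply 8% annual interest)): balance=$556.20 total_interest=$56.20
After 3 (deposit($200)): balance=$756.20 total_interest=$56.20
After 4 (month_end (apply 3% monthly interest)): balance=$778.88 total_interest=$78.88
After 5 (month_end (apply 3% monthly interest)): balance=$802.24 total_interest=$102.24
After 6 (withdraw($200)): balance=$602.24 total_interest=$102.24
After 7 (withdraw($100)): balance=$502.24 total_interest=$102.24
After 8 (month_end (apply 3% monthly interest)): balance=$517.30 total_interest=$117.30

Answer: 517.30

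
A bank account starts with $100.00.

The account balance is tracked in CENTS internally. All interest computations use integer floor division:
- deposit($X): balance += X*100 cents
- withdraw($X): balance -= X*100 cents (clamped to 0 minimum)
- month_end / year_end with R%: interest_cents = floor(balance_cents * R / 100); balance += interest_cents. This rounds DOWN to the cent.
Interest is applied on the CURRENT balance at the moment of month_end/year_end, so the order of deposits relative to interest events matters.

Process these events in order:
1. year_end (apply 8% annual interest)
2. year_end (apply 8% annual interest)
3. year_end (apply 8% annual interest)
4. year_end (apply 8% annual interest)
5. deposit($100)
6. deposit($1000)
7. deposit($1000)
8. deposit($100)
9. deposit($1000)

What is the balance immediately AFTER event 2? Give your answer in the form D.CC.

After 1 (year_end (apply 8% annual interest)): balance=$108.00 total_interest=$8.00
After 2 (year_end (apply 8% annual interest)): balance=$116.64 total_interest=$16.64

Answer: 116.64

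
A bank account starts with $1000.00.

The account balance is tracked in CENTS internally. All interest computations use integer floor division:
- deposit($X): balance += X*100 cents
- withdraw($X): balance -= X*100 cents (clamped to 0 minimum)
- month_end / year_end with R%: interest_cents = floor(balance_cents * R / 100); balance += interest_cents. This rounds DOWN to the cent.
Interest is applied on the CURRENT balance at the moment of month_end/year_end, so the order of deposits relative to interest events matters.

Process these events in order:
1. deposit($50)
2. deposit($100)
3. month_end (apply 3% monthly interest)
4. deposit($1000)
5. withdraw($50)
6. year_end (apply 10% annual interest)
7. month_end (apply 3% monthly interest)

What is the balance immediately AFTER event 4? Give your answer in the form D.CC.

Answer: 2184.50

Derivation:
After 1 (deposit($50)): balance=$1050.00 total_interest=$0.00
After 2 (deposit($100)): balance=$1150.00 total_interest=$0.00
After 3 (month_end (apply 3% monthly interest)): balance=$1184.50 total_interest=$34.50
After 4 (deposit($1000)): balance=$2184.50 total_interest=$34.50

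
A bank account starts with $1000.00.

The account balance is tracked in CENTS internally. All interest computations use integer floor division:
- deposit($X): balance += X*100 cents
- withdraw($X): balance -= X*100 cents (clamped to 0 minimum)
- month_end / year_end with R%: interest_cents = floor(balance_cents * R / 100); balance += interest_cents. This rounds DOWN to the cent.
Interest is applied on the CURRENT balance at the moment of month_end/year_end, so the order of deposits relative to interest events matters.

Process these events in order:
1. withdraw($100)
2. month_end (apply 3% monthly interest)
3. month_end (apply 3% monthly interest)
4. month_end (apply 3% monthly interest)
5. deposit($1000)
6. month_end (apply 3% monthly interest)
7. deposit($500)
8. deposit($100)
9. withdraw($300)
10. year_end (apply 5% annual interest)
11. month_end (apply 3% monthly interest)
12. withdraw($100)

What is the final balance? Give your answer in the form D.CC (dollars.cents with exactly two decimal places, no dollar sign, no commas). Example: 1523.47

Answer: 2433.89

Derivation:
After 1 (withdraw($100)): balance=$900.00 total_interest=$0.00
After 2 (month_end (apply 3% monthly interest)): balance=$927.00 total_interest=$27.00
After 3 (month_end (apply 3% monthly interest)): balance=$954.81 total_interest=$54.81
After 4 (month_end (apply 3% monthly interest)): balance=$983.45 total_interest=$83.45
After 5 (deposit($1000)): balance=$1983.45 total_interest=$83.45
After 6 (month_end (apply 3% monthly interest)): balance=$2042.95 total_interest=$142.95
After 7 (deposit($500)): balance=$2542.95 total_interest=$142.95
After 8 (deposit($100)): balance=$2642.95 total_interest=$142.95
After 9 (withdraw($300)): balance=$2342.95 total_interest=$142.95
After 10 (year_end (apply 5% annual interest)): balance=$2460.09 total_interest=$260.09
After 11 (month_end (apply 3% monthly interest)): balance=$2533.89 total_interest=$333.89
After 12 (withdraw($100)): balance=$2433.89 total_interest=$333.89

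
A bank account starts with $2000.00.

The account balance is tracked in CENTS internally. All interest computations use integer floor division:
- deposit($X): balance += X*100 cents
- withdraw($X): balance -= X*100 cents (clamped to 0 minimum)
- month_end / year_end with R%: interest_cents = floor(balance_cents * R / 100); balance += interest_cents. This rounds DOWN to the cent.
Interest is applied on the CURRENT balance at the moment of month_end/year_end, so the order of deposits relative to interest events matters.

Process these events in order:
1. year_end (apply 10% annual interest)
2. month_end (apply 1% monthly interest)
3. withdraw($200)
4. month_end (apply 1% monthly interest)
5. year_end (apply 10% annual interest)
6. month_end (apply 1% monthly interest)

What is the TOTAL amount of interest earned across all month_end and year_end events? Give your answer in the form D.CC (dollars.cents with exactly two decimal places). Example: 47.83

After 1 (year_end (apply 10% annual interest)): balance=$2200.00 total_interest=$200.00
After 2 (month_end (apply 1% monthly interest)): balance=$2222.00 total_interest=$222.00
After 3 (withdraw($200)): balance=$2022.00 total_interest=$222.00
After 4 (month_end (apply 1% monthly interest)): balance=$2042.22 total_interest=$242.22
After 5 (year_end (apply 10% annual interest)): balance=$2246.44 total_interest=$446.44
After 6 (month_end (apply 1% monthly interest)): balance=$2268.90 total_interest=$468.90

Answer: 468.90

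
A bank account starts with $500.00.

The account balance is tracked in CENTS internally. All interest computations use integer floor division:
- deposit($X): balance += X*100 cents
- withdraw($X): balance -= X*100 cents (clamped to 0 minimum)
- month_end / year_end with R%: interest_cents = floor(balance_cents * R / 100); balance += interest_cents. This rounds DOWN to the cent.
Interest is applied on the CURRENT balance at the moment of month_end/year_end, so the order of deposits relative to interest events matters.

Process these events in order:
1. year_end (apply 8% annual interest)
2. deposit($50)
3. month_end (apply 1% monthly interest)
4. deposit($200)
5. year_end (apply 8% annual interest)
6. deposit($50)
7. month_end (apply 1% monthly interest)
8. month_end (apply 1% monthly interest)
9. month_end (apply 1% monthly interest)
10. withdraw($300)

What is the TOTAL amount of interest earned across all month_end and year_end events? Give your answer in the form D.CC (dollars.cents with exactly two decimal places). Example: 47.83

Answer: 137.11

Derivation:
After 1 (year_end (apply 8% annual interest)): balance=$540.00 total_interest=$40.00
After 2 (deposit($50)): balance=$590.00 total_interest=$40.00
After 3 (month_end (apply 1% monthly interest)): balance=$595.90 total_interest=$45.90
After 4 (deposit($200)): balance=$795.90 total_interest=$45.90
After 5 (year_end (apply 8% annual interest)): balance=$859.57 total_interest=$109.57
After 6 (deposit($50)): balance=$909.57 total_interest=$109.57
After 7 (month_end (apply 1% monthly interest)): balance=$918.66 total_interest=$118.66
After 8 (month_end (apply 1% monthly interest)): balance=$927.84 total_interest=$127.84
After 9 (month_end (apply 1% monthly interest)): balance=$937.11 total_interest=$137.11
After 10 (withdraw($300)): balance=$637.11 total_interest=$137.11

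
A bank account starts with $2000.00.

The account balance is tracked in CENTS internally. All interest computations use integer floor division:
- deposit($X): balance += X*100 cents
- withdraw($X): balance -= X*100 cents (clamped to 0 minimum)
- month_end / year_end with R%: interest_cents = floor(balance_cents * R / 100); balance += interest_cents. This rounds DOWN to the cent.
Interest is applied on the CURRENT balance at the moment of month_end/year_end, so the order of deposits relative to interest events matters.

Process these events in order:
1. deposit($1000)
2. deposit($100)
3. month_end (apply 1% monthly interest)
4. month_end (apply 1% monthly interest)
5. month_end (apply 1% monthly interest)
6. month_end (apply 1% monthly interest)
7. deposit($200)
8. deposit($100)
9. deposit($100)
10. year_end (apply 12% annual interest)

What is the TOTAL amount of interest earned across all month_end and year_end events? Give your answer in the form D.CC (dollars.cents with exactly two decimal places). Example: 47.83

After 1 (deposit($1000)): balance=$3000.00 total_interest=$0.00
After 2 (deposit($100)): balance=$3100.00 total_interest=$0.00
After 3 (month_end (apply 1% monthly interest)): balance=$3131.00 total_interest=$31.00
After 4 (month_end (apply 1% monthly interest)): balance=$3162.31 total_interest=$62.31
After 5 (month_end (apply 1% monthly interest)): balance=$3193.93 total_interest=$93.93
After 6 (month_end (apply 1% monthly interest)): balance=$3225.86 total_interest=$125.86
After 7 (deposit($200)): balance=$3425.86 total_interest=$125.86
After 8 (deposit($100)): balance=$3525.86 total_interest=$125.86
After 9 (deposit($100)): balance=$3625.86 total_interest=$125.86
After 10 (year_end (apply 12% annual interest)): balance=$4060.96 total_interest=$560.96

Answer: 560.96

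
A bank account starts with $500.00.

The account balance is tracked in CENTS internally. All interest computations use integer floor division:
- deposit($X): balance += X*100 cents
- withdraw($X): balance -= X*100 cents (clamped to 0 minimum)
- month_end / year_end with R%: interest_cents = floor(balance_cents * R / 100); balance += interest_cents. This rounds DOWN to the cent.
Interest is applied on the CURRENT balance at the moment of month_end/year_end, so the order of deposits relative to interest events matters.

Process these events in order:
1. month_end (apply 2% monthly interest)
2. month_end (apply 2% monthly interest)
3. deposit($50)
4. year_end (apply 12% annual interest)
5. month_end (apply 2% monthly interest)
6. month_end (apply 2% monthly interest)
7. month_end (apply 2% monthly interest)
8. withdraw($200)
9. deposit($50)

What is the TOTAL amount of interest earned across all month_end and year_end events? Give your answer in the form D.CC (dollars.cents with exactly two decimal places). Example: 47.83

Answer: 127.69

Derivation:
After 1 (month_end (apply 2% monthly interest)): balance=$510.00 total_interest=$10.00
After 2 (month_end (apply 2% monthly interest)): balance=$520.20 total_interest=$20.20
After 3 (deposit($50)): balance=$570.20 total_interest=$20.20
After 4 (year_end (apply 12% annual interest)): balance=$638.62 total_interest=$88.62
After 5 (month_end (apply 2% monthly interest)): balance=$651.39 total_interest=$101.39
After 6 (month_end (apply 2% monthly interest)): balance=$664.41 total_interest=$114.41
After 7 (month_end (apply 2% monthly interest)): balance=$677.69 total_interest=$127.69
After 8 (withdraw($200)): balance=$477.69 total_interest=$127.69
After 9 (deposit($50)): balance=$527.69 total_interest=$127.69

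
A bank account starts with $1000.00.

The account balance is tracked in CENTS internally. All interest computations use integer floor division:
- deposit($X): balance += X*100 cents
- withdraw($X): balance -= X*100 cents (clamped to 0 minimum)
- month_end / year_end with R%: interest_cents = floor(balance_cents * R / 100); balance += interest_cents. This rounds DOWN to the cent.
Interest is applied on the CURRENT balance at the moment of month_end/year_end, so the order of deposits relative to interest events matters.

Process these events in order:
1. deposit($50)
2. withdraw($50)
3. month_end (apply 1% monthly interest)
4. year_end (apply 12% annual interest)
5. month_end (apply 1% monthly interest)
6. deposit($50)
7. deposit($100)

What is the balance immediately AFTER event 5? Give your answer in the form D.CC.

Answer: 1142.51

Derivation:
After 1 (deposit($50)): balance=$1050.00 total_interest=$0.00
After 2 (withdraw($50)): balance=$1000.00 total_interest=$0.00
After 3 (month_end (apply 1% monthly interest)): balance=$1010.00 total_interest=$10.00
After 4 (year_end (apply 12% annual interest)): balance=$1131.20 total_interest=$131.20
After 5 (month_end (apply 1% monthly interest)): balance=$1142.51 total_interest=$142.51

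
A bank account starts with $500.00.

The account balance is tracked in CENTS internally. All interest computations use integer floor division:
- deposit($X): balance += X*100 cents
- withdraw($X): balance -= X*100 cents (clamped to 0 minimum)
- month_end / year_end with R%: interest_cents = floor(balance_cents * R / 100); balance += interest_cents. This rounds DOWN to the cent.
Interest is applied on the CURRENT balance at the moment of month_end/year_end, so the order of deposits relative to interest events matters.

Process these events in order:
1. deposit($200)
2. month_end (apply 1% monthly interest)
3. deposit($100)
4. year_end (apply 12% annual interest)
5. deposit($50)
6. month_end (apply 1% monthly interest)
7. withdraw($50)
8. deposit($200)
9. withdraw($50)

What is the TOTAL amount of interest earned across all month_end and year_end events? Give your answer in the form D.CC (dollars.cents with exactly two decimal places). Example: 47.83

Answer: 113.37

Derivation:
After 1 (deposit($200)): balance=$700.00 total_interest=$0.00
After 2 (month_end (apply 1% monthly interest)): balance=$707.00 total_interest=$7.00
After 3 (deposit($100)): balance=$807.00 total_interest=$7.00
After 4 (year_end (apply 12% annual interest)): balance=$903.84 total_interest=$103.84
After 5 (deposit($50)): balance=$953.84 total_interest=$103.84
After 6 (month_end (apply 1% monthly interest)): balance=$963.37 total_interest=$113.37
After 7 (withdraw($50)): balance=$913.37 total_interest=$113.37
After 8 (deposit($200)): balance=$1113.37 total_interest=$113.37
After 9 (withdraw($50)): balance=$1063.37 total_interest=$113.37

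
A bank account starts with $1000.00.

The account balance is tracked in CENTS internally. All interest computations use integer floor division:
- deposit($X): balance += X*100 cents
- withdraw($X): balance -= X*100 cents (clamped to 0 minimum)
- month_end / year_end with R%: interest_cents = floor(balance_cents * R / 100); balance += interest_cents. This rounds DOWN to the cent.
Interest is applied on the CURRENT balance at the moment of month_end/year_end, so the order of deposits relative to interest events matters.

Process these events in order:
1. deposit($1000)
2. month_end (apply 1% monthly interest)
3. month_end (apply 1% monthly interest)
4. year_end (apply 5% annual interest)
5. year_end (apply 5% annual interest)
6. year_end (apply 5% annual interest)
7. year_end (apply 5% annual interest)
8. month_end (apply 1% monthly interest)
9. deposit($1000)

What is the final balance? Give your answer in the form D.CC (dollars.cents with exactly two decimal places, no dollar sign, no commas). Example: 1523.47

Answer: 3504.65

Derivation:
After 1 (deposit($1000)): balance=$2000.00 total_interest=$0.00
After 2 (month_end (apply 1% monthly interest)): balance=$2020.00 total_interest=$20.00
After 3 (month_end (apply 1% monthly interest)): balance=$2040.20 total_interest=$40.20
After 4 (year_end (apply 5% annual interest)): balance=$2142.21 total_interest=$142.21
After 5 (year_end (apply 5% annual interest)): balance=$2249.32 total_interest=$249.32
After 6 (year_end (apply 5% annual interest)): balance=$2361.78 total_interest=$361.78
After 7 (year_end (apply 5% annual interest)): balance=$2479.86 total_interest=$479.86
After 8 (month_end (apply 1% monthly interest)): balance=$2504.65 total_interest=$504.65
After 9 (deposit($1000)): balance=$3504.65 total_interest=$504.65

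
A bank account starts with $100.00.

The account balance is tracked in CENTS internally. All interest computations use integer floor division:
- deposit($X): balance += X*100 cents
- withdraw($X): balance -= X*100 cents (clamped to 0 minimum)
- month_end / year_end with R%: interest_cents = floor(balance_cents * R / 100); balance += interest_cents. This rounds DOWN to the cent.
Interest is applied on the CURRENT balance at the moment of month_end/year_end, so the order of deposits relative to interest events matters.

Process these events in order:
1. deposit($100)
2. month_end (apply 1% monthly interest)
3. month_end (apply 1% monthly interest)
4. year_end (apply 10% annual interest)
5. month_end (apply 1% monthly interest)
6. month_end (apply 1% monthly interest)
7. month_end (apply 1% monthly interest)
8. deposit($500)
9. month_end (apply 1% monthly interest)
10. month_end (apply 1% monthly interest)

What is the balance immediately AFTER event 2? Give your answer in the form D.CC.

After 1 (deposit($100)): balance=$200.00 total_interest=$0.00
After 2 (month_end (apply 1% monthly interest)): balance=$202.00 total_interest=$2.00

Answer: 202.00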